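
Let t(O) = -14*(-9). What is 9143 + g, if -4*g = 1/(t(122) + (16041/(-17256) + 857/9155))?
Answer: 60262251746287/6591082239 ≈ 9143.0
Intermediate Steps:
t(O) = 126
g = -13164890/6591082239 (g = -1/(4*(126 + (16041/(-17256) + 857/9155))) = -1/(4*(126 + (16041*(-1/17256) + 857*(1/9155)))) = -1/(4*(126 + (-5347/5752 + 857/9155))) = -1/(4*(126 - 44022321/52659560)) = -1/(4*6591082239/52659560) = -¼*52659560/6591082239 = -13164890/6591082239 ≈ -0.0019974)
9143 + g = 9143 - 13164890/6591082239 = 60262251746287/6591082239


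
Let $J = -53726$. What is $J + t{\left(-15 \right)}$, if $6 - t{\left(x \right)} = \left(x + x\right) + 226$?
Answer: $-53916$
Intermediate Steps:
$t{\left(x \right)} = -220 - 2 x$ ($t{\left(x \right)} = 6 - \left(\left(x + x\right) + 226\right) = 6 - \left(2 x + 226\right) = 6 - \left(226 + 2 x\right) = -220 - 2 x$)
$J + t{\left(-15 \right)} = -53726 - 190 = -53916$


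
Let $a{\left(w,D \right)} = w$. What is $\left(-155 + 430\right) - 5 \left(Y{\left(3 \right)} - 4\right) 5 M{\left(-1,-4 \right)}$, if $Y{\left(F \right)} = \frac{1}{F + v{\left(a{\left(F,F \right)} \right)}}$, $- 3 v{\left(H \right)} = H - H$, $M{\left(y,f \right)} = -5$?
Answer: $- \frac{378125}{3} \approx -1.2604 \cdot 10^{5}$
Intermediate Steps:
$v{\left(H \right)} = 0$ ($v{\left(H \right)} = - \frac{H - H}{3} = \left(- \frac{1}{3}\right) 0 = 0$)
$Y{\left(F \right)} = \frac{1}{F}$ ($Y{\left(F \right)} = \frac{1}{F + 0} = \frac{1}{F}$)
$\left(-155 + 430\right) - 5 \left(Y{\left(3 \right)} - 4\right) 5 M{\left(-1,-4 \right)} = \left(-155 + 430\right) - 5 \left(\frac{1}{3} - 4\right) 5 \left(-5\right) = 275 - 5 \left(\frac{1}{3} - 4\right) 5 \left(-5\right) = 275 \left(-5\right) \left(- \frac{11}{3}\right) 5 \left(-5\right) = 275 \cdot \frac{55}{3} \cdot 5 \left(-5\right) = 275 \cdot \frac{275}{3} \left(-5\right) = 275 \left(- \frac{1375}{3}\right) = - \frac{378125}{3}$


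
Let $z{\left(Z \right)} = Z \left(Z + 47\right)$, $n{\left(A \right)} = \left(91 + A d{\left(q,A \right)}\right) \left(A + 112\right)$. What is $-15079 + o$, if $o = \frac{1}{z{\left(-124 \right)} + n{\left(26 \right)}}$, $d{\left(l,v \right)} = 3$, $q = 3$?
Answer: $- \frac{495646729}{32870} \approx -15079.0$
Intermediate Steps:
$n{\left(A \right)} = \left(91 + 3 A\right) \left(112 + A\right)$ ($n{\left(A \right)} = \left(91 + A 3\right) \left(A + 112\right) = \left(91 + 3 A\right) \left(112 + A\right)$)
$z{\left(Z \right)} = Z \left(47 + Z\right)$
$o = \frac{1}{32870}$ ($o = \frac{1}{- 124 \left(47 - 124\right) + \left(10192 + 3 \cdot 26^{2} + 427 \cdot 26\right)} = \frac{1}{\left(-124\right) \left(-77\right) + \left(10192 + 3 \cdot 676 + 11102\right)} = \frac{1}{9548 + \left(10192 + 2028 + 11102\right)} = \frac{1}{9548 + 23322} = \frac{1}{32870} \approx 3.0423 \cdot 10^{-5}$)
$-15079 + o = -15079 + \frac{1}{32870} = - \frac{495646729}{32870}$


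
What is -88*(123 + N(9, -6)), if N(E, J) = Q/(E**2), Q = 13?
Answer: -877888/81 ≈ -10838.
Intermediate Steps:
N(E, J) = 13/E**2 (N(E, J) = 13/(E**2) = 13/E**2)
-88*(123 + N(9, -6)) = -88*(123 + 13/9**2) = -88*(123 + 13*(1/81)) = -88*(123 + 13/81) = -88*9976/81 = -877888/81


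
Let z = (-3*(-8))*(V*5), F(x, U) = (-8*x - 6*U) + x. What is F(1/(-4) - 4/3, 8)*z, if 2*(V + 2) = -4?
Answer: 17720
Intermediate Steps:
V = -4 (V = -2 + (½)*(-4) = -2 - 2 = -4)
F(x, U) = -7*x - 6*U
z = -480 (z = (-3*(-8))*(-4*5) = 24*(-20) = -480)
F(1/(-4) - 4/3, 8)*z = (-7*(1/(-4) - 4/3) - 6*8)*(-480) = (-7*(1*(-¼) - 4*⅓) - 48)*(-480) = (-7*(-¼ - 4/3) - 48)*(-480) = (-7*(-19/12) - 48)*(-480) = (133/12 - 48)*(-480) = -443/12*(-480) = 17720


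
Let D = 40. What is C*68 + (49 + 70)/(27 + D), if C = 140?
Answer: 637959/67 ≈ 9521.8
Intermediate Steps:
C*68 + (49 + 70)/(27 + D) = 140*68 + (49 + 70)/(27 + 40) = 9520 + 119/67 = 637959/67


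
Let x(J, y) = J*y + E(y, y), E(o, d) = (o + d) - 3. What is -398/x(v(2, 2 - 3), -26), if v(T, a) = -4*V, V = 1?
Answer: -398/49 ≈ -8.1225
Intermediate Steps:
E(o, d) = -3 + d + o (E(o, d) = (d + o) - 3 = -3 + d + o)
v(T, a) = -4 (v(T, a) = -4*1 = -4)
x(J, y) = -3 + 2*y + J*y (x(J, y) = J*y + (-3 + y + y) = J*y + (-3 + 2*y) = -3 + 2*y + J*y)
-398/x(v(2, 2 - 3), -26) = -398/(-3 + 2*(-26) - 4*(-26)) = -398/(-3 - 52 + 104) = -398/49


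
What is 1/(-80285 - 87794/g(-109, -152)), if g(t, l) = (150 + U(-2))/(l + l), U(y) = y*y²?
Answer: 71/7644453 ≈ 9.2878e-6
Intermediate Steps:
U(y) = y³
g(t, l) = 71/l (g(t, l) = (150 + (-2)³)/(l + l) = (150 - 8)/((2*l)) = 142*(1/(2*l)) = 71/l)
1/(-80285 - 87794/g(-109, -152)) = 1/(-80285 - 87794/(71/(-152))) = 1/(-80285 - 87794/(71*(-1/152))) = 1/(-80285 - 87794/(-71/152)) = 1/(-80285 - 87794*(-152/71)) = 1/(-80285 + 13344688/71) = 1/(7644453/71) = 71/7644453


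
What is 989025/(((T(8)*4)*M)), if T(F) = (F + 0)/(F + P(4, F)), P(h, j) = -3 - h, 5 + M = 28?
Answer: 989025/736 ≈ 1343.8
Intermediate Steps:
M = 23 (M = -5 + 28 = 23)
T(F) = F/(-7 + F) (T(F) = (F + 0)/(F + (-3 - 1*4)) = F/(F + (-3 - 4)) = F/(F - 7) = F/(-7 + F))
989025/(((T(8)*4)*M)) = 989025/((((8/(-7 + 8))*4)*23)) = 989025/((((8/1)*4)*23)) = 989025/((((8*1)*4)*23)) = 989025/(((8*4)*23)) = 989025/((32*23)) = 989025/736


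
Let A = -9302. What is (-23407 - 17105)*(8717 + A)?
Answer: 23699520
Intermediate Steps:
(-23407 - 17105)*(8717 + A) = (-23407 - 17105)*(8717 - 9302) = -40512*(-585) = 23699520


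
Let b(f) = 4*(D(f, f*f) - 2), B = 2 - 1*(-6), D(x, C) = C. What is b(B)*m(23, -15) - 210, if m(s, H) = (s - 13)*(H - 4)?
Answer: -47330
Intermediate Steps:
B = 8 (B = 2 + 6 = 8)
m(s, H) = (-13 + s)*(-4 + H)
b(f) = -8 + 4*f² (b(f) = 4*(f*f - 2) = 4*(f² - 2) = 4*(-2 + f²) = -8 + 4*f²)
b(B)*m(23, -15) - 210 = (-8 + 4*8²)*(52 - 13*(-15) - 4*23 - 15*23) - 210 = (-8 + 4*64)*(52 + 195 - 92 - 345) - 210 = (-8 + 256)*(-190) - 210 = 248*(-190) - 210 = -47120 - 210 = -47330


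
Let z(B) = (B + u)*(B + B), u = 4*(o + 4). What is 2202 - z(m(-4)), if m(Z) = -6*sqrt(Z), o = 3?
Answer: 2490 + 672*I ≈ 2490.0 + 672.0*I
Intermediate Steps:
u = 28 (u = 4*(3 + 4) = 4*7 = 28)
z(B) = 2*B*(28 + B) (z(B) = (B + 28)*(B + B) = (28 + B)*(2*B) = 2*B*(28 + B))
2202 - z(m(-4)) = 2202 - 2*(-12*I)*(28 - 12*I) = 2202 - (-24)*I*(28 - 12*I) = 2202 + 24*I*(28 - 12*I)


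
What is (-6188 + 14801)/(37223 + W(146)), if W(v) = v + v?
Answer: 2871/12505 ≈ 0.22959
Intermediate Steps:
W(v) = 2*v
(-6188 + 14801)/(37223 + W(146)) = (-6188 + 14801)/(37223 + 2*146) = 8613/(37223 + 292) = 8613/37515 = 8613*(1/37515) = 2871/12505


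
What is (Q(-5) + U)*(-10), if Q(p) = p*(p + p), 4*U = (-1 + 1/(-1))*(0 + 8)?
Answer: -460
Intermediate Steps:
U = -4 (U = ((-1 + 1/(-1))*(0 + 8))/4 = ((-1 - 1)*8)/4 = (-2*8)/4 = (¼)*(-16) = -4)
Q(p) = 2*p² (Q(p) = p*(2*p) = 2*p²)
(Q(-5) + U)*(-10) = (2*(-5)² - 4)*(-10) = (2*25 - 4)*(-10) = (50 - 4)*(-10) = 46*(-10) = -460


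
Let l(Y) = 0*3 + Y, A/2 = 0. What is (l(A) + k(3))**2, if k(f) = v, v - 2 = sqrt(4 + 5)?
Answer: 25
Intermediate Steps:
A = 0 (A = 2*0 = 0)
v = 5 (v = 2 + sqrt(4 + 5) = 2 + sqrt(9) = 2 + 3 = 5)
k(f) = 5
l(Y) = Y (l(Y) = 0 + Y = Y)
(l(A) + k(3))**2 = (0 + 5)**2 = 5**2 = 25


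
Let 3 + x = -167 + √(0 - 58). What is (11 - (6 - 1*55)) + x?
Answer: -110 + I*√58 ≈ -110.0 + 7.6158*I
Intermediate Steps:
x = -170 + I*√58 (x = -3 + (-167 + √(0 - 58)) = -3 + (-167 + √(-58)) = -3 + (-167 + I*√58) = -170 + I*√58 ≈ -170.0 + 7.6158*I)
(11 - (6 - 1*55)) + x = (11 - (6 - 1*55)) + (-170 + I*√58) = (11 - (6 - 55)) + (-170 + I*√58) = (11 - 1*(-49)) + (-170 + I*√58) = (11 + 49) + (-170 + I*√58) = 60 + (-170 + I*√58) = -110 + I*√58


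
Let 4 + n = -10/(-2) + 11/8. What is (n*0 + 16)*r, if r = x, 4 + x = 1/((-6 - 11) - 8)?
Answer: -1616/25 ≈ -64.640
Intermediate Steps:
n = 19/8 (n = -4 + (-10/(-2) + 11/8) = -4 + (-10*(-½) + 11*(⅛)) = -4 + (5 + 11/8) = -4 + 51/8 = 19/8 ≈ 2.3750)
x = -101/25 (x = -4 + 1/((-6 - 11) - 8) = -4 + 1/(-17 - 8) = -4 + 1/(-25) = -4 - 1/25 = -101/25 ≈ -4.0400)
r = -101/25 ≈ -4.0400
(n*0 + 16)*r = ((19/8)*0 + 16)*(-101/25) = (0 + 16)*(-101/25) = 16*(-101/25) = -1616/25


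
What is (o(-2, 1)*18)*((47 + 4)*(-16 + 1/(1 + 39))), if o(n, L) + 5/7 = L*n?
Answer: 5572719/140 ≈ 39805.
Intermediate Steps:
o(n, L) = -5/7 + L*n
(o(-2, 1)*18)*((47 + 4)*(-16 + 1/(1 + 39))) = ((-5/7 + 1*(-2))*18)*((47 + 4)*(-16 + 1/(1 + 39))) = ((-5/7 - 2)*18)*(51*(-16 + 1/40)) = (-19/7*18)*(51*(-16 + 1/40)) = -17442*(-639)/(7*40) = -342/7*(-32589/40) = 5572719/140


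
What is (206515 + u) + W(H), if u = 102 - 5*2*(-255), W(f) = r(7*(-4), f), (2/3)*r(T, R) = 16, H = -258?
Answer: 209191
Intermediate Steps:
r(T, R) = 24 (r(T, R) = (3/2)*16 = 24)
W(f) = 24
u = 2652 (u = 102 - 10*(-255) = 102 + 2550 = 2652)
(206515 + u) + W(H) = (206515 + 2652) + 24 = 209167 + 24 = 209191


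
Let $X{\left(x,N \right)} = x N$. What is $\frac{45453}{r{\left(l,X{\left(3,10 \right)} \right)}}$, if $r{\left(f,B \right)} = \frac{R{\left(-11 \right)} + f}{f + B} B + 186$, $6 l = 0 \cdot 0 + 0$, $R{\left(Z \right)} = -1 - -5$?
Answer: $\frac{45453}{190} \approx 239.23$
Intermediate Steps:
$R{\left(Z \right)} = 4$ ($R{\left(Z \right)} = -1 + 5 = 4$)
$X{\left(x,N \right)} = N x$
$l = 0$ ($l = \frac{0 \cdot 0 + 0}{6} = \frac{0 + 0}{6} = \frac{1}{6} \cdot 0 = 0$)
$r{\left(f,B \right)} = 186 + \frac{B \left(4 + f\right)}{B + f}$ ($r{\left(f,B \right)} = \frac{4 + f}{f + B} B + 186 = \frac{4 + f}{B + f} B + 186 = \frac{B \left(4 + f\right)}{B + f} + 186 = 186 + \frac{B \left(4 + f\right)}{B + f}$)
$\frac{45453}{r{\left(l,X{\left(3,10 \right)} \right)}} = \frac{45453}{\frac{1}{10 \cdot 3 + 0} \left(186 \cdot 0 + 190 \cdot 10 \cdot 3 + 10 \cdot 3 \cdot 0\right)} = \frac{45453}{\frac{1}{30 + 0} \left(0 + 190 \cdot 30 + 30 \cdot 0\right)} = \frac{45453}{\frac{1}{30} \left(0 + 5700 + 0\right)} = \frac{45453}{\frac{1}{30} \cdot 5700} = \frac{45453}{190}$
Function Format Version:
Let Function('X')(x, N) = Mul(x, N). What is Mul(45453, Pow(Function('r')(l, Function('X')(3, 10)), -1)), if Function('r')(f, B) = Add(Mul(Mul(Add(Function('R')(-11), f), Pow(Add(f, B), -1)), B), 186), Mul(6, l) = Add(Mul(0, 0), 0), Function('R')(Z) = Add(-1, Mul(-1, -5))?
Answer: Rational(45453, 190) ≈ 239.23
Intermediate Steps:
Function('R')(Z) = 4 (Function('R')(Z) = Add(-1, 5) = 4)
Function('X')(x, N) = Mul(N, x)
l = 0 (l = Mul(Rational(1, 6), Add(Mul(0, 0), 0)) = Mul(Rational(1, 6), Add(0, 0)) = Mul(Rational(1, 6), 0) = 0)
Function('r')(f, B) = Add(186, Mul(B, Pow(Add(B, f), -1), Add(4, f))) (Function('r')(f, B) = Add(Mul(Mul(Add(4, f), Pow(Add(f, B), -1)), B), 186) = Add(Mul(Mul(Add(4, f), Pow(Add(B, f), -1)), B), 186) = Add(Mul(Mul(Pow(Add(B, f), -1), Add(4, f)), B), 186) = Add(Mul(B, Pow(Add(B, f), -1), Add(4, f)), 186) = Add(186, Mul(B, Pow(Add(B, f), -1), Add(4, f))))
Mul(45453, Pow(Function('r')(l, Function('X')(3, 10)), -1)) = Mul(45453, Pow(Mul(Pow(Add(Mul(10, 3), 0), -1), Add(Mul(186, 0), Mul(190, Mul(10, 3)), Mul(Mul(10, 3), 0))), -1)) = Mul(45453, Pow(Mul(Pow(Add(30, 0), -1), Add(0, Mul(190, 30), Mul(30, 0))), -1)) = Mul(45453, Pow(Mul(Pow(30, -1), Add(0, 5700, 0)), -1)) = Mul(45453, Pow(Mul(Rational(1, 30), 5700), -1)) = Mul(45453, Pow(190, -1)) = Mul(45453, Rational(1, 190)) = Rational(45453, 190)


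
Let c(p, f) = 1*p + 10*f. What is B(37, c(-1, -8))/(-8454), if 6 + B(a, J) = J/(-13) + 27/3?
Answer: -20/18317 ≈ -0.0010919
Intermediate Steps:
c(p, f) = p + 10*f
B(a, J) = 3 - J/13 (B(a, J) = -6 + (J/(-13) + 27/3) = -6 + (J*(-1/13) + 27*(⅓)) = -6 + (-J/13 + 9) = -6 + (9 - J/13) = 3 - J/13)
B(37, c(-1, -8))/(-8454) = (3 - (-1 + 10*(-8))/13)/(-8454) = (3 - (-1 - 80)/13)*(-1/8454) = (3 - 1/13*(-81))*(-1/8454) = (3 + 81/13)*(-1/8454) = (120/13)*(-1/8454) = -20/18317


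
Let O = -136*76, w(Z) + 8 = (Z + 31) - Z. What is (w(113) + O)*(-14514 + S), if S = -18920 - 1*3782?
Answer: 383808608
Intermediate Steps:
w(Z) = 23 (w(Z) = -8 + ((Z + 31) - Z) = -8 + ((31 + Z) - Z) = -8 + 31 = 23)
O = -10336
S = -22702 (S = -18920 - 3782 = -22702)
(w(113) + O)*(-14514 + S) = (23 - 10336)*(-14514 - 22702) = -10313*(-37216) = 383808608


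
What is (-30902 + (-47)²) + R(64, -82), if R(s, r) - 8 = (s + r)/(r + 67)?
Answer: -143419/5 ≈ -28684.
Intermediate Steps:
R(s, r) = 8 + (r + s)/(67 + r) (R(s, r) = 8 + (s + r)/(r + 67) = 8 + (r + s)/(67 + r))
(-30902 + (-47)²) + R(64, -82) = (-30902 + (-47)²) + (536 + 64 + 9*(-82))/(67 - 82) = (-30902 + 2209) + (536 + 64 - 738)/(-15) = -28693 - 1/15*(-138) = -28693 + 46/5 = -143419/5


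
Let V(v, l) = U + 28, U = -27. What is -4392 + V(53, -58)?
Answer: -4391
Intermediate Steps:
V(v, l) = 1 (V(v, l) = -27 + 28 = 1)
-4392 + V(53, -58) = -4392 + 1 = -4391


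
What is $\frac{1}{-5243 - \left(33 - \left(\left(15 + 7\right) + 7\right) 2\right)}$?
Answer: $- \frac{1}{5218} \approx -0.00019164$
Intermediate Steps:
$\frac{1}{-5243 - \left(33 - \left(\left(15 + 7\right) + 7\right) 2\right)} = \frac{1}{-5243 - \left(33 - \left(22 + 7\right) 2\right)} = \frac{1}{-5243 + \left(-33 + 29 \cdot 2\right)} = \frac{1}{-5243 + \left(-33 + 58\right)} = \frac{1}{-5243 + 25} = \frac{1}{-5218} = - \frac{1}{5218}$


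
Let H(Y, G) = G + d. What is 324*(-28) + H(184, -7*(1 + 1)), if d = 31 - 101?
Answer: -9156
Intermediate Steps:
d = -70
H(Y, G) = -70 + G (H(Y, G) = G - 70 = -70 + G)
324*(-28) + H(184, -7*(1 + 1)) = 324*(-28) + (-70 - 7*(1 + 1)) = -9072 + (-70 - 7*2) = -9072 + (-70 - 14) = -9072 - 84 = -9156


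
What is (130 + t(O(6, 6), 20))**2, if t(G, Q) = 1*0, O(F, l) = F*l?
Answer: 16900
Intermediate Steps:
t(G, Q) = 0
(130 + t(O(6, 6), 20))**2 = (130 + 0)**2 = 130**2 = 16900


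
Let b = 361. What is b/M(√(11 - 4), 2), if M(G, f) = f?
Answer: 361/2 ≈ 180.50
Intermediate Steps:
b/M(√(11 - 4), 2) = 361/2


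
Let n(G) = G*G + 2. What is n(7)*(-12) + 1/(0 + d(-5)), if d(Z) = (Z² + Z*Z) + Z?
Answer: -27539/45 ≈ -611.98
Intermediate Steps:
d(Z) = Z + 2*Z² (d(Z) = (Z² + Z²) + Z = 2*Z² + Z = Z + 2*Z²)
n(G) = 2 + G² (n(G) = G² + 2 = 2 + G²)
n(7)*(-12) + 1/(0 + d(-5)) = (2 + 7²)*(-12) + 1/(0 - 5*(1 + 2*(-5))) = (2 + 49)*(-12) + 1/(0 - 5*(1 - 10)) = 51*(-12) + 1/(0 - 5*(-9)) = -612 + 1/(0 + 45) = -612 + 1/45 = -27539/45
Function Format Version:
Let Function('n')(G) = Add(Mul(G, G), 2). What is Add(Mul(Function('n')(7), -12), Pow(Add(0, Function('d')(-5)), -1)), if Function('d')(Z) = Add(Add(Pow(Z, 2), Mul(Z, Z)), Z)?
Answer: Rational(-27539, 45) ≈ -611.98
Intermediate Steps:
Function('d')(Z) = Add(Z, Mul(2, Pow(Z, 2))) (Function('d')(Z) = Add(Add(Pow(Z, 2), Pow(Z, 2)), Z) = Add(Mul(2, Pow(Z, 2)), Z) = Add(Z, Mul(2, Pow(Z, 2))))
Function('n')(G) = Add(2, Pow(G, 2)) (Function('n')(G) = Add(Pow(G, 2), 2) = Add(2, Pow(G, 2)))
Add(Mul(Function('n')(7), -12), Pow(Add(0, Function('d')(-5)), -1)) = Add(Mul(Add(2, Pow(7, 2)), -12), Pow(Add(0, Mul(-5, Add(1, Mul(2, -5)))), -1)) = Add(Mul(Add(2, 49), -12), Pow(Add(0, Mul(-5, Add(1, -10))), -1)) = Add(Mul(51, -12), Pow(Add(0, Mul(-5, -9)), -1)) = Add(-612, Pow(Add(0, 45), -1)) = Add(-612, Pow(45, -1)) = Add(-612, Rational(1, 45)) = Rational(-27539, 45)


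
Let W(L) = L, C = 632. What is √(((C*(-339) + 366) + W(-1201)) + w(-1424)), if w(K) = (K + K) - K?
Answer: I*√216507 ≈ 465.3*I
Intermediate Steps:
w(K) = K (w(K) = 2*K - K = K)
√(((C*(-339) + 366) + W(-1201)) + w(-1424)) = √(((632*(-339) + 366) - 1201) - 1424) = √(((-214248 + 366) - 1201) - 1424) = √((-213882 - 1201) - 1424) = √(-215083 - 1424) = √(-216507) = I*√216507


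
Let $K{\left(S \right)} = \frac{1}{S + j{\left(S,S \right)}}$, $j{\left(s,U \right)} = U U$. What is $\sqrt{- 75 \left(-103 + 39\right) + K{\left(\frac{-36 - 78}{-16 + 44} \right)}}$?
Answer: $\frac{2 \sqrt{7209001299}}{2451} \approx 69.283$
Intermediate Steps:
$j{\left(s,U \right)} = U^{2}$
$K{\left(S \right)} = \frac{1}{S + S^{2}}$
$\sqrt{- 75 \left(-103 + 39\right) + K{\left(\frac{-36 - 78}{-16 + 44} \right)}} = \sqrt{- 75 \left(-103 + 39\right) + \frac{1}{\frac{-36 - 78}{-16 + 44} \left(1 + \frac{-36 - 78}{-16 + 44}\right)}} = \sqrt{\left(-75\right) \left(-64\right) + \frac{1}{- \frac{114}{28} \left(1 - \frac{114}{28}\right)}} = \sqrt{4800 + \frac{1}{\left(-114\right) \frac{1}{28} \left(1 - \frac{57}{14}\right)}} = \sqrt{4800 + \frac{1}{\left(- \frac{57}{14}\right) \left(1 - \frac{57}{14}\right)}} = \sqrt{4800 - \frac{14}{57 \left(- \frac{43}{14}\right)}} = \sqrt{4800 - - \frac{196}{2451}} = \sqrt{4800 + \frac{196}{2451}} = \sqrt{\frac{11764996}{2451}} = \frac{2 \sqrt{7209001299}}{2451}$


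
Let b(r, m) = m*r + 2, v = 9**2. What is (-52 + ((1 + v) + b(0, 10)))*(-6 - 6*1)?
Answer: -384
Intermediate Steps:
v = 81
b(r, m) = 2 + m*r
(-52 + ((1 + v) + b(0, 10)))*(-6 - 6*1) = (-52 + ((1 + 81) + (2 + 10*0)))*(-6 - 6*1) = (-52 + (82 + (2 + 0)))*(-6 - 6) = (-52 + (82 + 2))*(-12) = (-52 + 84)*(-12) = 32*(-12) = -384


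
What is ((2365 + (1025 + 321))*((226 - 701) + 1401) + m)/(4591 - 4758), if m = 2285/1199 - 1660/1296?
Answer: -1334953730491/64875492 ≈ -20577.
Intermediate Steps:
m = 242755/388476 (m = 2285*(1/1199) - 1660*1/1296 = 2285/1199 - 415/324 = 242755/388476 ≈ 0.62489)
((2365 + (1025 + 321))*((226 - 701) + 1401) + m)/(4591 - 4758) = ((2365 + (1025 + 321))*((226 - 701) + 1401) + 242755/388476)/(4591 - 4758) = ((2365 + 1346)*(-475 + 1401) + 242755/388476)/(-167) = (3711*926 + 242755/388476)*(-1/167) = (3436386 + 242755/388476)*(-1/167) = (1334953730491/388476)*(-1/167) = -1334953730491/64875492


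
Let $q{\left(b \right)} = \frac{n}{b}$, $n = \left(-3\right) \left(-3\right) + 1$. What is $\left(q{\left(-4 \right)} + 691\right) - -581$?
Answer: $\frac{2539}{2} \approx 1269.5$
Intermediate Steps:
$n = 10$ ($n = 9 + 1 = 10$)
$q{\left(b \right)} = \frac{10}{b}$
$\left(q{\left(-4 \right)} + 691\right) - -581 = \left(\frac{10}{-4} + 691\right) - -581 = \left(10 \left(- \frac{1}{4}\right) + 691\right) + 581 = \left(- \frac{5}{2} + 691\right) + 581 = \frac{1377}{2} + 581 = \frac{2539}{2}$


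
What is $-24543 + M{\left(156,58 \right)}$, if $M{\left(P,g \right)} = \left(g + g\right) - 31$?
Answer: $-24458$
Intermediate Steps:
$M{\left(P,g \right)} = -31 + 2 g$ ($M{\left(P,g \right)} = 2 g - 31 = -31 + 2 g$)
$-24543 + M{\left(156,58 \right)} = -24543 + \left(-31 + 2 \cdot 58\right) = -24543 + \left(-31 + 116\right) = -24543 + 85 = -24458$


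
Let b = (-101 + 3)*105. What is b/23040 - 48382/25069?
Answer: -45756043/19252992 ≈ -2.3766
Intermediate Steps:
b = -10290 (b = -98*105 = -10290)
b/23040 - 48382/25069 = -10290/23040 - 48382/25069 = -10290*1/23040 - 48382*1/25069 = -343/768 - 48382/25069 = -45756043/19252992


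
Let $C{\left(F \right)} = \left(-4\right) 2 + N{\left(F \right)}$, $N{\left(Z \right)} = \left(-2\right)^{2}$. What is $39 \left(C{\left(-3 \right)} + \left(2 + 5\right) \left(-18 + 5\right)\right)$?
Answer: $-3705$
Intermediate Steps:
$N{\left(Z \right)} = 4$
$C{\left(F \right)} = -4$ ($C{\left(F \right)} = \left(-4\right) 2 + 4 = -8 + 4 = -4$)
$39 \left(C{\left(-3 \right)} + \left(2 + 5\right) \left(-18 + 5\right)\right) = 39 \left(-4 + \left(2 + 5\right) \left(-18 + 5\right)\right) = 39 \left(-4 + 7 \left(-13\right)\right) = 39 \left(-4 - 91\right) = 39 \left(-95\right) = -3705$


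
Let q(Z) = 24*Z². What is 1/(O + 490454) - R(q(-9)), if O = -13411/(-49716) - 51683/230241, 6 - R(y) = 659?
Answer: 1221994049380527149/1871353821692149 ≈ 653.00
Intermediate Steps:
R(y) = -653 (R(y) = 6 - 1*659 = 6 - 659 = -653)
O = 172763341/3815553852 (O = -13411*(-1/49716) - 51683*1/230241 = 13411/49716 - 51683/230241 = 172763341/3815553852 ≈ 0.045279)
1/(O + 490454) - R(q(-9)) = 1/(172763341/3815553852 + 490454) - 1*(-653) = 1/(1871353821692149/3815553852) + 653 = 3815553852/1871353821692149 + 653 = 1221994049380527149/1871353821692149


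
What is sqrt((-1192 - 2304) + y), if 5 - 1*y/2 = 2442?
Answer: 3*I*sqrt(930) ≈ 91.488*I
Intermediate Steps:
y = -4874 (y = 10 - 2*2442 = 10 - 4884 = -4874)
sqrt((-1192 - 2304) + y) = sqrt((-1192 - 2304) - 4874) = sqrt(-3496 - 4874) = sqrt(-8370) = 3*I*sqrt(930)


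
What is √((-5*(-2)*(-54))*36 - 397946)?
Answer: I*√417386 ≈ 646.05*I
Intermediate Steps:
√((-5*(-2)*(-54))*36 - 397946) = √((10*(-54))*36 - 397946) = √(-540*36 - 397946) = √(-19440 - 397946) = √(-417386) = I*√417386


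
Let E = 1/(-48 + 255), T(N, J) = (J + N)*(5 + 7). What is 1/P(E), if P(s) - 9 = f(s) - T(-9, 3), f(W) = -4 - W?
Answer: 207/15938 ≈ 0.012988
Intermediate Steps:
T(N, J) = 12*J + 12*N (T(N, J) = (J + N)*12 = 12*J + 12*N)
E = 1/207 ≈ 0.0048309
P(s) = 77 - s (P(s) = 9 + ((-4 - s) - (12*3 + 12*(-9))) = 9 + ((-4 - s) - (36 - 108)) = 9 + ((-4 - s) - 1*(-72)) = 9 + ((-4 - s) + 72) = 9 + (68 - s) = 77 - s)
1/P(E) = 1/(77 - 1*1/207) = 1/(77 - 1/207) = 1/(15938/207) = 207/15938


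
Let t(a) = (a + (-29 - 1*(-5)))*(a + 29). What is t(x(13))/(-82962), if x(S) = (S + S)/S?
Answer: 31/3771 ≈ 0.0082206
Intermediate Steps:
x(S) = 2 (x(S) = (2*S)/S = 2)
t(a) = (-24 + a)*(29 + a) (t(a) = (a + (-29 + 5))*(29 + a) = (a - 24)*(29 + a) = (-24 + a)*(29 + a))
t(x(13))/(-82962) = (-696 + 2**2 + 5*2)/(-82962) = (-696 + 4 + 10)*(-1/82962) = -682*(-1/82962) = 31/3771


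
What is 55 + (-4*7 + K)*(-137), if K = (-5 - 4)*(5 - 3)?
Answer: 6357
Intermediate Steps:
K = -18 (K = -9*2 = -18)
55 + (-4*7 + K)*(-137) = 55 + (-4*7 - 18)*(-137) = 55 + (-28 - 18)*(-137) = 55 - 46*(-137) = 55 + 6302 = 6357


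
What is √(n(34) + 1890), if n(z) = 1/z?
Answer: √2184874/34 ≈ 43.474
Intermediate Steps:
√(n(34) + 1890) = √(1/34 + 1890) = √(64261/34) = √2184874/34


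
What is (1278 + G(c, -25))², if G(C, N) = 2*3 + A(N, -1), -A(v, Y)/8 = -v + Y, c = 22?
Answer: 1192464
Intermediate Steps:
A(v, Y) = -8*Y + 8*v (A(v, Y) = -8*(-v + Y) = -8*(Y - v) = -8*Y + 8*v)
G(C, N) = 14 + 8*N (G(C, N) = 2*3 + (-8*(-1) + 8*N) = 6 + (8 + 8*N) = 14 + 8*N)
(1278 + G(c, -25))² = (1278 + (14 + 8*(-25)))² = (1278 + (14 - 200))² = (1278 - 186)² = 1092² = 1192464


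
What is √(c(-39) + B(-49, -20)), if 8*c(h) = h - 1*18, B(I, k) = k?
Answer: I*√434/4 ≈ 5.2082*I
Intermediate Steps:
c(h) = -9/4 + h/8 (c(h) = (h - 1*18)/8 = (h - 18)/8 = (-18 + h)/8 = -9/4 + h/8)
√(c(-39) + B(-49, -20)) = √((-9/4 + (⅛)*(-39)) - 20) = √((-9/4 - 39/8) - 20) = √(-57/8 - 20) = √(-217/8) = I*√434/4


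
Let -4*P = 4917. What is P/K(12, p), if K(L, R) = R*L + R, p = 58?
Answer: -4917/3016 ≈ -1.6303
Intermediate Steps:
K(L, R) = R + L*R (K(L, R) = L*R + R = R + L*R)
P = -4917/4 (P = -¼*4917 = -4917/4 ≈ -1229.3)
P/K(12, p) = -4917*1/(58*(1 + 12))/4 = -4917/(4*(58*13)) = -4917/4/754 = -4917/4*1/754 = -4917/3016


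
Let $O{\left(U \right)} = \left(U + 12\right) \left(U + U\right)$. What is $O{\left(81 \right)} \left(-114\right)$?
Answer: $-1717524$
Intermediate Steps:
$O{\left(U \right)} = 2 U \left(12 + U\right)$ ($O{\left(U \right)} = \left(12 + U\right) 2 U = 2 U \left(12 + U\right)$)
$O{\left(81 \right)} \left(-114\right) = 2 \cdot 81 \left(12 + 81\right) \left(-114\right) = 2 \cdot 81 \cdot 93 \left(-114\right) = 15066 \left(-114\right) = -1717524$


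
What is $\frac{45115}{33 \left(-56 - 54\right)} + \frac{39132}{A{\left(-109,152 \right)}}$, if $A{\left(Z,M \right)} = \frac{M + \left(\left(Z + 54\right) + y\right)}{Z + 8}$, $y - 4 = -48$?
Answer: $- \frac{2869871251}{38478} \approx -74585.0$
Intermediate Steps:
$y = -44$ ($y = 4 - 48 = -44$)
$A{\left(Z,M \right)} = \frac{10 + M + Z}{8 + Z}$ ($A{\left(Z,M \right)} = \frac{M + \left(\left(Z + 54\right) - 44\right)}{Z + 8} = \frac{M + \left(\left(54 + Z\right) - 44\right)}{8 + Z} = \frac{M + \left(10 + Z\right)}{8 + Z} = \frac{10 + M + Z}{8 + Z}$)
$\frac{45115}{33 \left(-56 - 54\right)} + \frac{39132}{A{\left(-109,152 \right)}} = \frac{45115}{33 \left(-56 - 54\right)} + \frac{39132}{\frac{1}{8 - 109} \left(10 + 152 - 109\right)} = \frac{45115}{33 \left(-110\right)} + \frac{39132}{\frac{1}{-101} \cdot 53} = \frac{45115}{-3630} + \frac{39132}{\left(- \frac{1}{101}\right) 53} = 45115 \left(- \frac{1}{3630}\right) + \frac{39132}{- \frac{53}{101}} = - \frac{9023}{726} + 39132 \left(- \frac{101}{53}\right) = - \frac{9023}{726} - \frac{3952332}{53} = - \frac{2869871251}{38478}$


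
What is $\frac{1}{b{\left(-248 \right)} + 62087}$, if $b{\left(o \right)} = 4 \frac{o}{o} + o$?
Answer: $\frac{1}{61843} \approx 1.617 \cdot 10^{-5}$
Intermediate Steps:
$b{\left(o \right)} = 4 + o$ ($b{\left(o \right)} = 4 \cdot 1 + o = 4 + o$)
$\frac{1}{b{\left(-248 \right)} + 62087} = \frac{1}{\left(4 - 248\right) + 62087} = \frac{1}{-244 + 62087} = \frac{1}{61843}$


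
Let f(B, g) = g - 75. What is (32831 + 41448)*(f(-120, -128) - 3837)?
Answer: -300087160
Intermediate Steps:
f(B, g) = -75 + g
(32831 + 41448)*(f(-120, -128) - 3837) = (32831 + 41448)*((-75 - 128) - 3837) = 74279*(-203 - 3837) = 74279*(-4040) = -300087160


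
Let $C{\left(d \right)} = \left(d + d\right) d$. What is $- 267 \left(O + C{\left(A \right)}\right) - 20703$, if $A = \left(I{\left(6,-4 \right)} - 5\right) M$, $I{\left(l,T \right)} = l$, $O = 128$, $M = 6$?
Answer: $-74103$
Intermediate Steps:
$A = 6$ ($A = \left(6 - 5\right) 6 = 1 \cdot 6 = 6$)
$C{\left(d \right)} = 2 d^{2}$ ($C{\left(d \right)} = 2 d d = 2 d^{2}$)
$- 267 \left(O + C{\left(A \right)}\right) - 20703 = - 267 \left(128 + 2 \cdot 6^{2}\right) - 20703 = - 267 \left(128 + 2 \cdot 36\right) - 20703 = - 267 \left(128 + 72\right) - 20703 = \left(-267\right) 200 - 20703 = -53400 - 20703 = -74103$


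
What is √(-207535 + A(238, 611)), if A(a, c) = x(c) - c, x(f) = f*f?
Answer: 5*√6607 ≈ 406.42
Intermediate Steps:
x(f) = f²
A(a, c) = c² - c
√(-207535 + A(238, 611)) = √(-207535 + 611*(-1 + 611)) = √(-207535 + 611*610) = √(-207535 + 372710) = √165175 = 5*√6607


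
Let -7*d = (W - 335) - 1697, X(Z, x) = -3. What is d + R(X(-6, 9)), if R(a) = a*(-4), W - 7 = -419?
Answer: 2528/7 ≈ 361.14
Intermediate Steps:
W = -412 (W = 7 - 419 = -412)
R(a) = -4*a
d = 2444/7 (d = -((-412 - 335) - 1697)/7 = -(-747 - 1697)/7 = -⅐*(-2444) = 2444/7 ≈ 349.14)
d + R(X(-6, 9)) = 2444/7 - 4*(-3) = 2444/7 + 12 = 2528/7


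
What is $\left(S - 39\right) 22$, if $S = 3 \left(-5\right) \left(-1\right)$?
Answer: $-528$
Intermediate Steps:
$S = 15$ ($S = \left(-15\right) \left(-1\right) = 15$)
$\left(S - 39\right) 22 = \left(15 - 39\right) 22 = \left(-24\right) 22 = -528$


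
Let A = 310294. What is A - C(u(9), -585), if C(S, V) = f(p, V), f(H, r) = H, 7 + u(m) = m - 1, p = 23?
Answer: 310271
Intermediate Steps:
u(m) = -8 + m (u(m) = -7 + (m - 1) = -7 + (-1 + m) = -8 + m)
C(S, V) = 23
A - C(u(9), -585) = 310294 - 1*23 = 310294 - 23 = 310271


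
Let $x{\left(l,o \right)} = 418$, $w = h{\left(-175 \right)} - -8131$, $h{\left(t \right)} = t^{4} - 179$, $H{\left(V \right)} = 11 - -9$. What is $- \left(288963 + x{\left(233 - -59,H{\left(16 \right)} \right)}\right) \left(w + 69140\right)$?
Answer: $-271430035913177$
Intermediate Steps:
$H{\left(V \right)} = 20$ ($H{\left(V \right)} = 11 + 9 = 20$)
$h{\left(t \right)} = -179 + t^{4}$ ($h{\left(t \right)} = t^{4} - 179 = -179 + t^{4}$)
$w = 937898577$ ($w = \left(-179 + \left(-175\right)^{4}\right) - -8131 = \left(-179 + 937890625\right) + 8131 = 937890446 + 8131 = 937898577$)
$- \left(288963 + x{\left(233 - -59,H{\left(16 \right)} \right)}\right) \left(w + 69140\right) = - \left(288963 + 418\right) \left(937898577 + 69140\right) = - 289381 \cdot 937967717 = \left(-1\right) 271430035913177 = -271430035913177$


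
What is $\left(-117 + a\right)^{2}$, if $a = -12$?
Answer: $16641$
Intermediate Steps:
$\left(-117 + a\right)^{2} = \left(-117 - 12\right)^{2} = \left(-129\right)^{2} = 16641$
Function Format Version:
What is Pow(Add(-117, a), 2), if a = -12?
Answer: 16641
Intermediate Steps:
Pow(Add(-117, a), 2) = Pow(Add(-117, -12), 2) = Pow(-129, 2) = 16641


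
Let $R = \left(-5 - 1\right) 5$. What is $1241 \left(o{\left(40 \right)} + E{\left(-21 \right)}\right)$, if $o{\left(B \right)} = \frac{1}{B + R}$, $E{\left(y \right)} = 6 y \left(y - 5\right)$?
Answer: $\frac{40656401}{10} \approx 4.0656 \cdot 10^{6}$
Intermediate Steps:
$R = -30$ ($R = \left(-6\right) 5 = -30$)
$E{\left(y \right)} = 6 y \left(-5 + y\right)$
$o{\left(B \right)} = \frac{1}{-30 + B}$ ($o{\left(B \right)} = \frac{1}{B - 30} = \frac{1}{-30 + B}$)
$1241 \left(o{\left(40 \right)} + E{\left(-21 \right)}\right) = 1241 \left(\frac{1}{-30 + 40} + 6 \left(-21\right) \left(-5 - 21\right)\right) = 1241 \left(\frac{1}{10} + 6 \left(-21\right) \left(-26\right)\right) = 1241 \left(\frac{1}{10} + 3276\right) = 1241 \cdot \frac{32761}{10} = \frac{40656401}{10}$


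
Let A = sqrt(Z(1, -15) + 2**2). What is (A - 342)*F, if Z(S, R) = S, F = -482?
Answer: 164844 - 482*sqrt(5) ≈ 1.6377e+5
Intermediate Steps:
A = sqrt(5) (A = sqrt(1 + 2**2) = sqrt(1 + 4) = sqrt(5) ≈ 2.2361)
(A - 342)*F = (sqrt(5) - 342)*(-482) = (-342 + sqrt(5))*(-482) = 164844 - 482*sqrt(5)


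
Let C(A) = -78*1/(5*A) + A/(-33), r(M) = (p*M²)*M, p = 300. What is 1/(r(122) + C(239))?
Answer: 39435/21482389475821 ≈ 1.8357e-9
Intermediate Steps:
r(M) = 300*M³ (r(M) = (300*M²)*M = 300*M³)
C(A) = -78/(5*A) - A/33 (C(A) = -78/(5*A) + A*(-1/33) = -78/(5*A) - A/33)
1/(r(122) + C(239)) = 1/(300*122³ + (-78/5/239 - 1/33*239)) = 1/(300*1815848 + (-78/5*1/239 - 239/33)) = 1/(544754400 + (-78/1195 - 239/33)) = 1/(544754400 - 288179/39435) = 1/(21482389475821/39435) = 39435/21482389475821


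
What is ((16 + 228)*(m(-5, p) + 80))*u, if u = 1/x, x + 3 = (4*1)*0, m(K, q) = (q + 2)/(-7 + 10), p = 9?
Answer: -61244/9 ≈ -6804.9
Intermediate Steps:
m(K, q) = 2/3 + q/3 (m(K, q) = (2 + q)/3 = (2 + q)*(1/3) = 2/3 + q/3)
x = -3 (x = -3 + (4*1)*0 = -3 + 4*0 = -3 + 0 = -3)
u = -1/3 (u = 1/(-3) = -1/3 ≈ -0.33333)
((16 + 228)*(m(-5, p) + 80))*u = ((16 + 228)*((2/3 + (1/3)*9) + 80))*(-1/3) = (244*((2/3 + 3) + 80))*(-1/3) = (244*(11/3 + 80))*(-1/3) = (244*(251/3))*(-1/3) = (61244/3)*(-1/3) = -61244/9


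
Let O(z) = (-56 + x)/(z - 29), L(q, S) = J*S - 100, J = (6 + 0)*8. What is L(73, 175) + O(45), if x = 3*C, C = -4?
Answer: 33183/4 ≈ 8295.8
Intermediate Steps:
J = 48 (J = 6*8 = 48)
L(q, S) = -100 + 48*S (L(q, S) = 48*S - 100 = -100 + 48*S)
x = -12 (x = 3*(-4) = -12)
O(z) = -68/(-29 + z) (O(z) = (-56 - 12)/(z - 29) = -68/(-29 + z))
L(73, 175) + O(45) = (-100 + 48*175) - 68/(-29 + 45) = (-100 + 8400) - 68/16 = 8300 - 68*1/16 = 8300 - 17/4 = 33183/4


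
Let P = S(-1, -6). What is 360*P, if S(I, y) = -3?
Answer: -1080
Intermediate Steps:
P = -3
360*P = 360*(-3) = -1080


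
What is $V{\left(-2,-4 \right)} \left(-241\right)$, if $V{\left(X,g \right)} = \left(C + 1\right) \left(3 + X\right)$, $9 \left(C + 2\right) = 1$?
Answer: $\frac{1928}{9} \approx 214.22$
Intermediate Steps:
$C = - \frac{17}{9}$ ($C = -2 + \frac{1}{9} \cdot 1 = -2 + \frac{1}{9} = - \frac{17}{9} \approx -1.8889$)
$V{\left(X,g \right)} = - \frac{8}{3} - \frac{8 X}{9}$ ($V{\left(X,g \right)} = \left(- \frac{17}{9} + 1\right) \left(3 + X\right) = - \frac{8 \left(3 + X\right)}{9} = - \frac{8}{3} - \frac{8 X}{9}$)
$V{\left(-2,-4 \right)} \left(-241\right) = \left(- \frac{8}{3} - - \frac{16}{9}\right) \left(-241\right) = \left(- \frac{8}{3} + \frac{16}{9}\right) \left(-241\right) = \left(- \frac{8}{9}\right) \left(-241\right) = \frac{1928}{9}$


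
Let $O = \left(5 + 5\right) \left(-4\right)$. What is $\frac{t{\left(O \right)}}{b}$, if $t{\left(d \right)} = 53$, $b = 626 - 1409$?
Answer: $- \frac{53}{783} \approx -0.067688$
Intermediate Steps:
$O = -40$ ($O = 10 \left(-4\right) = -40$)
$b = -783$ ($b = 626 - 1409 = -783$)
$\frac{t{\left(O \right)}}{b} = \frac{53}{-783} = 53 \left(- \frac{1}{783}\right) = - \frac{53}{783}$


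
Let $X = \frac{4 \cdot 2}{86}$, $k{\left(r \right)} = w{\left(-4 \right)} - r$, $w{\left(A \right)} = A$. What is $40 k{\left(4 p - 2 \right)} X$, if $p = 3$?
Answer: $- \frac{2240}{43} \approx -52.093$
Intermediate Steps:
$k{\left(r \right)} = -4 - r$
$X = \frac{4}{43}$ ($X = 8 \cdot \frac{1}{86} = \frac{4}{43} \approx 0.093023$)
$40 k{\left(4 p - 2 \right)} X = 40 \left(-4 - \left(4 \cdot 3 - 2\right)\right) \frac{4}{43} = 40 \left(-4 - \left(12 - 2\right)\right) \frac{4}{43} = 40 \left(-4 - 10\right) \frac{4}{43} = 40 \left(-14\right) \frac{4}{43} = \left(-560\right) \frac{4}{43} = - \frac{2240}{43}$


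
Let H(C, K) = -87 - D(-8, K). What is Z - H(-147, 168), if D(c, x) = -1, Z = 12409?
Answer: 12495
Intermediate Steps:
H(C, K) = -86 (H(C, K) = -87 - 1*(-1) = -87 + 1 = -86)
Z - H(-147, 168) = 12409 - 1*(-86) = 12409 + 86 = 12495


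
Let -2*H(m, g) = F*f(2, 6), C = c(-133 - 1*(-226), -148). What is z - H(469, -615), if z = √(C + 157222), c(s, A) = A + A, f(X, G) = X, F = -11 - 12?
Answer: -23 + √156926 ≈ 373.14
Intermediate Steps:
F = -23
c(s, A) = 2*A
C = -296 (C = 2*(-148) = -296)
H(m, g) = 23 (H(m, g) = -(-23)*2/2 = -½*(-46) = 23)
z = √156926 (z = √(-296 + 157222) = √156926 ≈ 396.14)
z - H(469, -615) = √156926 - 1*23 = √156926 - 23 = -23 + √156926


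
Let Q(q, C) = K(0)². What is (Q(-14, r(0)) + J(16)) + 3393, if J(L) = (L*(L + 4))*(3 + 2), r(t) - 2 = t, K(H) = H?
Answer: 4993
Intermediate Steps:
r(t) = 2 + t
Q(q, C) = 0 (Q(q, C) = 0² = 0)
J(L) = 5*L*(4 + L) (J(L) = (L*(4 + L))*5 = 5*L*(4 + L))
(Q(-14, r(0)) + J(16)) + 3393 = (0 + 5*16*(4 + 16)) + 3393 = (0 + 5*16*20) + 3393 = (0 + 1600) + 3393 = 1600 + 3393 = 4993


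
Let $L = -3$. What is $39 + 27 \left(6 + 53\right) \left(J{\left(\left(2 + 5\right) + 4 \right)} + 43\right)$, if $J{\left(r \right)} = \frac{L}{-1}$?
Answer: $73317$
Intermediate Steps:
$J{\left(r \right)} = 3$ ($J{\left(r \right)} = - \frac{3}{-1} = \left(-3\right) \left(-1\right) = 3$)
$39 + 27 \left(6 + 53\right) \left(J{\left(\left(2 + 5\right) + 4 \right)} + 43\right) = 39 + 27 \left(6 + 53\right) \left(3 + 43\right) = 39 + 27 \cdot 59 \cdot 46 = 39 + 27 \cdot 2714 = 39 + 73278 = 73317$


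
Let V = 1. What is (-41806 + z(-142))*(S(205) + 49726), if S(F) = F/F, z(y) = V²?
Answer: -2078837235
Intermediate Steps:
z(y) = 1 (z(y) = 1² = 1)
S(F) = 1
(-41806 + z(-142))*(S(205) + 49726) = (-41806 + 1)*(1 + 49726) = -41805*49727 = -2078837235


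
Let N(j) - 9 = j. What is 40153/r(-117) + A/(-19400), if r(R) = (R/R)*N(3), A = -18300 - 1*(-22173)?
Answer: 194730431/58200 ≈ 3345.9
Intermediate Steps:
N(j) = 9 + j
A = 3873 (A = -18300 + 22173 = 3873)
r(R) = 12 (r(R) = (R/R)*(9 + 3) = 1*12 = 12)
40153/r(-117) + A/(-19400) = 40153/12 + 3873/(-19400) = 40153*(1/12) + 3873*(-1/19400) = 40153/12 - 3873/19400 = 194730431/58200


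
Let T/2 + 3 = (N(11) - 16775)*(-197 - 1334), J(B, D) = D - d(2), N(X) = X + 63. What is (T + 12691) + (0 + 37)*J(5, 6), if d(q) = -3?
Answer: 51151480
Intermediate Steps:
N(X) = 63 + X
J(B, D) = 3 + D (J(B, D) = D - 1*(-3) = D + 3 = 3 + D)
T = 51138456 (T = -6 + 2*(((63 + 11) - 16775)*(-197 - 1334)) = -6 + 2*((74 - 16775)*(-1531)) = -6 + 2*(-16701*(-1531)) = -6 + 2*25569231 = -6 + 51138462 = 51138456)
(T + 12691) + (0 + 37)*J(5, 6) = (51138456 + 12691) + (0 + 37)*(3 + 6) = 51151147 + 37*9 = 51151147 + 333 = 51151480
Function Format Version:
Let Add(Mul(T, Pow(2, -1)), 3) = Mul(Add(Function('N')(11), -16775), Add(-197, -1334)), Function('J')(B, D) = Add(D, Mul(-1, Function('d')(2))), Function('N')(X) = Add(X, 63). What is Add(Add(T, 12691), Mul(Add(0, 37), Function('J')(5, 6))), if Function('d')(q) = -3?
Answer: 51151480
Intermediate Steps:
Function('N')(X) = Add(63, X)
Function('J')(B, D) = Add(3, D) (Function('J')(B, D) = Add(D, Mul(-1, -3)) = Add(D, 3) = Add(3, D))
T = 51138456 (T = Add(-6, Mul(2, Mul(Add(Add(63, 11), -16775), Add(-197, -1334)))) = Add(-6, Mul(2, Mul(Add(74, -16775), -1531))) = Add(-6, Mul(2, Mul(-16701, -1531))) = Add(-6, Mul(2, 25569231)) = Add(-6, 51138462) = 51138456)
Add(Add(T, 12691), Mul(Add(0, 37), Function('J')(5, 6))) = Add(Add(51138456, 12691), Mul(Add(0, 37), Add(3, 6))) = Add(51151147, Mul(37, 9)) = Add(51151147, 333) = 51151480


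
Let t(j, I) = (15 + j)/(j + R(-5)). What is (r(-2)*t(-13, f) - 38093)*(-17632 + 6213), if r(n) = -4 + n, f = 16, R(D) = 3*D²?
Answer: 13484571491/31 ≈ 4.3499e+8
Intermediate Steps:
t(j, I) = (15 + j)/(75 + j) (t(j, I) = (15 + j)/(j + 3*(-5)²) = (15 + j)/(j + 3*25) = (15 + j)/(j + 75) = (15 + j)/(75 + j))
(r(-2)*t(-13, f) - 38093)*(-17632 + 6213) = ((-4 - 2)*((15 - 13)/(75 - 13)) - 38093)*(-17632 + 6213) = (-6*2/62 - 38093)*(-11419) = (-3*2/31 - 38093)*(-11419) = (-6*1/31 - 38093)*(-11419) = (-6/31 - 38093)*(-11419) = -1180889/31*(-11419) = 13484571491/31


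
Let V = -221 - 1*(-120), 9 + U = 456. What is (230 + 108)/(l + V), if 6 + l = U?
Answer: 169/170 ≈ 0.99412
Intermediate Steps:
U = 447 (U = -9 + 456 = 447)
V = -101 (V = -221 + 120 = -101)
l = 441 (l = -6 + 447 = 441)
(230 + 108)/(l + V) = (230 + 108)/(441 - 101) = 338/340 = 338*(1/340) = 169/170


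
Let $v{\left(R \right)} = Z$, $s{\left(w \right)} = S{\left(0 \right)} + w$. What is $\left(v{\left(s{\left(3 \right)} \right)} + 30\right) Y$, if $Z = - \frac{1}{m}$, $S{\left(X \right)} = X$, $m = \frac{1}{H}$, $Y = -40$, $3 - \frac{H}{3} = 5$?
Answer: $-1440$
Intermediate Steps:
$H = -6$ ($H = 9 - 15 = -6$)
$m = - \frac{1}{6}$ ($m = \frac{1}{-6} = - \frac{1}{6} \approx -0.16667$)
$Z = 6$ ($Z = - \frac{1}{- \frac{1}{6}} = \left(-1\right) \left(-6\right) = 6$)
$s{\left(w \right)} = w$ ($s{\left(w \right)} = 0 + w = w$)
$v{\left(R \right)} = 6$
$\left(v{\left(s{\left(3 \right)} \right)} + 30\right) Y = \left(6 + 30\right) \left(-40\right) = 36 \left(-40\right) = -1440$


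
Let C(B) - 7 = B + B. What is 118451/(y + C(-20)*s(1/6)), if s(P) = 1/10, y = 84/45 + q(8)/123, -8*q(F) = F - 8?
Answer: -3553530/43 ≈ -82640.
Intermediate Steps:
q(F) = 1 - F/8 (q(F) = -(F - 8)/8 = -(-8 + F)/8 = 1 - F/8)
y = 28/15 (y = 84/45 + (1 - ⅛*8)/123 = 84*(1/45) + (1 - 1)*(1/123) = 28/15 + 0*(1/123) = 28/15 + 0 = 28/15 ≈ 1.8667)
s(P) = ⅒
C(B) = 7 + 2*B (C(B) = 7 + (B + B) = 7 + 2*B)
118451/(y + C(-20)*s(1/6)) = 118451/(28/15 + (7 + 2*(-20))*(⅒)) = 118451/(28/15 + (7 - 40)*(⅒)) = 118451/(28/15 - 33*⅒) = 118451/(28/15 - 33/10) = 118451/(-43/30) = 118451*(-30/43) = -3553530/43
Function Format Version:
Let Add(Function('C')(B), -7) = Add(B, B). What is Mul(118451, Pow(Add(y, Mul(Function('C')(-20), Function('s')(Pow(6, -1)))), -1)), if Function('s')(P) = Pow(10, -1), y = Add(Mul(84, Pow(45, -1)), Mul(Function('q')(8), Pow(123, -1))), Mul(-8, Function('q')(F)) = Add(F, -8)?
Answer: Rational(-3553530, 43) ≈ -82640.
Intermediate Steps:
Function('q')(F) = Add(1, Mul(Rational(-1, 8), F)) (Function('q')(F) = Mul(Rational(-1, 8), Add(F, -8)) = Mul(Rational(-1, 8), Add(-8, F)) = Add(1, Mul(Rational(-1, 8), F)))
y = Rational(28, 15) (y = Add(Mul(84, Pow(45, -1)), Mul(Add(1, Mul(Rational(-1, 8), 8)), Pow(123, -1))) = Add(Mul(84, Rational(1, 45)), Mul(Add(1, -1), Rational(1, 123))) = Add(Rational(28, 15), Mul(0, Rational(1, 123))) = Add(Rational(28, 15), 0) = Rational(28, 15) ≈ 1.8667)
Function('s')(P) = Rational(1, 10)
Function('C')(B) = Add(7, Mul(2, B)) (Function('C')(B) = Add(7, Add(B, B)) = Add(7, Mul(2, B)))
Mul(118451, Pow(Add(y, Mul(Function('C')(-20), Function('s')(Pow(6, -1)))), -1)) = Mul(118451, Pow(Add(Rational(28, 15), Mul(Add(7, Mul(2, -20)), Rational(1, 10))), -1)) = Mul(118451, Pow(Add(Rational(28, 15), Mul(Add(7, -40), Rational(1, 10))), -1)) = Mul(118451, Pow(Add(Rational(28, 15), Mul(-33, Rational(1, 10))), -1)) = Mul(118451, Pow(Add(Rational(28, 15), Rational(-33, 10)), -1)) = Mul(118451, Pow(Rational(-43, 30), -1)) = Mul(118451, Rational(-30, 43)) = Rational(-3553530, 43)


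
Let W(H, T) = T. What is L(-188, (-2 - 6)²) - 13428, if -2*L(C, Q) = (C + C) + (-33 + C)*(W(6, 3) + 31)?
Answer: -9483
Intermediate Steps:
L(C, Q) = 561 - 18*C (L(C, Q) = -((C + C) + (-33 + C)*(3 + 31))/2 = -(2*C + (-33 + C)*34)/2 = -(2*C + (-1122 + 34*C))/2 = -(-1122 + 36*C)/2 = 561 - 18*C)
L(-188, (-2 - 6)²) - 13428 = (561 - 18*(-188)) - 13428 = (561 + 3384) - 13428 = 3945 - 13428 = -9483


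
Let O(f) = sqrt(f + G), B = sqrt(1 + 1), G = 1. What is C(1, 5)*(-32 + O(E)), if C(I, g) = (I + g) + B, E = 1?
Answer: -190 - 26*sqrt(2) ≈ -226.77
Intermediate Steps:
B = sqrt(2) ≈ 1.4142
C(I, g) = I + g + sqrt(2) (C(I, g) = (I + g) + sqrt(2) = I + g + sqrt(2))
O(f) = sqrt(1 + f) (O(f) = sqrt(f + 1) = sqrt(1 + f))
C(1, 5)*(-32 + O(E)) = (1 + 5 + sqrt(2))*(-32 + sqrt(1 + 1)) = (6 + sqrt(2))*(-32 + sqrt(2)) = (-32 + sqrt(2))*(6 + sqrt(2))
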